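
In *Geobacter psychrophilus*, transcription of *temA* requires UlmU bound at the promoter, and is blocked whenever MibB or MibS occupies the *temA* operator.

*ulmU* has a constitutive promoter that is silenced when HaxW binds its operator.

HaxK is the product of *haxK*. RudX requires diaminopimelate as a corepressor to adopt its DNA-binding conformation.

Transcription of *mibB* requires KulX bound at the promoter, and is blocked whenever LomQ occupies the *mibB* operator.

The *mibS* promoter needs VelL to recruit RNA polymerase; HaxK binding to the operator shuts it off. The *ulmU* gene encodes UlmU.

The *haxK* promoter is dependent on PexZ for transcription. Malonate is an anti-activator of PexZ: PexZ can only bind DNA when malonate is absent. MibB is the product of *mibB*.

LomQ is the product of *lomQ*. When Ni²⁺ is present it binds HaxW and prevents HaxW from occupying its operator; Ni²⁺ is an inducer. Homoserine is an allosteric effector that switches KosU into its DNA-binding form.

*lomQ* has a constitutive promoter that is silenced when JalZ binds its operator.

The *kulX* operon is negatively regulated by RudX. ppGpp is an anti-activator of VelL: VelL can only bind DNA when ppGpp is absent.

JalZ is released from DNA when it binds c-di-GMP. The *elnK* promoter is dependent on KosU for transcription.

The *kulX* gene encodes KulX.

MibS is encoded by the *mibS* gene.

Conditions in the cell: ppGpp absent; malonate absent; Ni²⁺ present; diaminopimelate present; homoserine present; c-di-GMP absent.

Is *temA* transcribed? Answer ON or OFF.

ON

c-di-GMP is absent, so JalZ is active.
With repressor JalZ bound, *lomQ* is not transcribed.
So LomQ is not produced.
Diaminopimelate is present, so RudX is active.
With repressor RudX bound, *kulX* is not transcribed.
So KulX is not produced.
Required activator KulX is absent, so *mibB* is not transcribed.
So MibB is not produced.
Malonate is absent, so PexZ is active.
No repressor is bound and PexZ is active, so *haxK* is transcribed.
So HaxK is produced and active.
ppGpp is absent, so VelL is active.
With repressor HaxK bound, *mibS* is not transcribed.
So MibS is not produced.
Ni²⁺ is present, so HaxW is inactive.
With no repressor bound, *ulmU* is transcribed.
So UlmU is produced and active.
No repressor is bound and UlmU is active, so *temA* is transcribed.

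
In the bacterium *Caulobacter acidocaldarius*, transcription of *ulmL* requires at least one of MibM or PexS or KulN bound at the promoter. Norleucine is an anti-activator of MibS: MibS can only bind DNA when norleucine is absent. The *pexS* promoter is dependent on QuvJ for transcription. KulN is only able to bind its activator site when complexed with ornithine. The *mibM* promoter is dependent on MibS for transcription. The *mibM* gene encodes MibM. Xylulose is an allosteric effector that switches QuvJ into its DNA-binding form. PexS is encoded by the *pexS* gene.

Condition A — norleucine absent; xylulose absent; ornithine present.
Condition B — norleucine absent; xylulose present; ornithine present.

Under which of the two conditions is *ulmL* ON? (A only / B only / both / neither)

Condition A:
Norleucine is absent, so MibS is active.
No repressor is bound and MibS is active, so *mibM* is transcribed.
So MibM is produced and active.
Xylulose is absent, so QuvJ is inactive.
Required activator QuvJ is absent, so *pexS* is not transcribed.
So PexS is not produced.
Ornithine is present, so KulN is active.
Activator MibM is present, so *ulmL* is transcribed.
→ *ulmL* is ON in A.
Condition B:
Norleucine is absent, so MibS is active.
No repressor is bound and MibS is active, so *mibM* is transcribed.
So MibM is produced and active.
Xylulose is present, so QuvJ is active.
No repressor is bound and QuvJ is active, so *pexS* is transcribed.
So PexS is produced and active.
Ornithine is present, so KulN is active.
Activator MibM is present, so *ulmL* is transcribed.
→ *ulmL* is ON in B.

both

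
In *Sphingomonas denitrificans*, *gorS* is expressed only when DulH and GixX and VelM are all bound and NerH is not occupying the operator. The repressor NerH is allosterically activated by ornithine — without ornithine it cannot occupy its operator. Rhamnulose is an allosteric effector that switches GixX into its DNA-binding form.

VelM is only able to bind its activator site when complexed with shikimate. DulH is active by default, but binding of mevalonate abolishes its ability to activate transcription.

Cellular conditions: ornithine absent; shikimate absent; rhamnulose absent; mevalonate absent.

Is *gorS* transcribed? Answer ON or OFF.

OFF

Ornithine is absent, so NerH is inactive.
Mevalonate is absent, so DulH is active.
Rhamnulose is absent, so GixX is inactive.
Shikimate is absent, so VelM is inactive.
Required activator GixX is absent, so *gorS* is not transcribed.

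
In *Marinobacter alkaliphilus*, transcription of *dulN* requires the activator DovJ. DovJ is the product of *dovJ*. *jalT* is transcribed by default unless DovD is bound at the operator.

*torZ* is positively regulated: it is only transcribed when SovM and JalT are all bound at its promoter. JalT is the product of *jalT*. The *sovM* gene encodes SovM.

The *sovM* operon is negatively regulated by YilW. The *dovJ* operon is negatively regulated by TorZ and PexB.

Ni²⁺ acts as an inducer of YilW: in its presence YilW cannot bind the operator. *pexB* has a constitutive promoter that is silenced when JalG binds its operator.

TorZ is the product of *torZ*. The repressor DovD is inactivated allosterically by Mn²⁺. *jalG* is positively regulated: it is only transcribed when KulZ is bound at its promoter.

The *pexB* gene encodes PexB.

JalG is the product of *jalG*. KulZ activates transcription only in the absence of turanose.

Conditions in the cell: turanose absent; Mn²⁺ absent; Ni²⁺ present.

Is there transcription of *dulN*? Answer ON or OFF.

Ni²⁺ is present, so YilW is inactive.
With no repressor bound, *sovM* is transcribed.
So SovM is produced and active.
Mn²⁺ is absent, so DovD is active.
With repressor DovD bound, *jalT* is not transcribed.
So JalT is not produced.
Required activator JalT is absent, so *torZ* is not transcribed.
So TorZ is not produced.
Turanose is absent, so KulZ is active.
No repressor is bound and KulZ is active, so *jalG* is transcribed.
So JalG is produced and active.
With repressor JalG bound, *pexB* is not transcribed.
So PexB is not produced.
With no repressor bound, *dovJ* is transcribed.
So DovJ is produced and active.
No repressor is bound and DovJ is active, so *dulN* is transcribed.

ON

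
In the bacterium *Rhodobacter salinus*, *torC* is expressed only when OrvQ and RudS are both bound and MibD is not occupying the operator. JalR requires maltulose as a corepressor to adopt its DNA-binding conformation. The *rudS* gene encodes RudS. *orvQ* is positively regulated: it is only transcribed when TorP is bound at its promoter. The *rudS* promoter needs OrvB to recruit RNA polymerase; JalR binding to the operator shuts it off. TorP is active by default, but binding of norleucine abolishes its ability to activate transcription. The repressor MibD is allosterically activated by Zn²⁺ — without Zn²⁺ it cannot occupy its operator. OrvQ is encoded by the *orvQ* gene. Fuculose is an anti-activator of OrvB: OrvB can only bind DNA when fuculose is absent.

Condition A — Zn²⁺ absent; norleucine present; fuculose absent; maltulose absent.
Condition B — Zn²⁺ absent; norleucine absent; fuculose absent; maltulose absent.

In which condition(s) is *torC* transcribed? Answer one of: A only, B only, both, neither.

Condition A:
Zn²⁺ is absent, so MibD is inactive.
Norleucine is present, so TorP is inactive.
Required activator TorP is absent, so *orvQ* is not transcribed.
So OrvQ is not produced.
Fuculose is absent, so OrvB is active.
Maltulose is absent, so JalR is inactive.
No repressor is bound and OrvB is active, so *rudS* is transcribed.
So RudS is produced and active.
Required activator OrvQ is absent, so *torC* is not transcribed.
→ *torC* is OFF in A.
Condition B:
Zn²⁺ is absent, so MibD is inactive.
Norleucine is absent, so TorP is active.
No repressor is bound and TorP is active, so *orvQ* is transcribed.
So OrvQ is produced and active.
Fuculose is absent, so OrvB is active.
Maltulose is absent, so JalR is inactive.
No repressor is bound and OrvB is active, so *rudS* is transcribed.
So RudS is produced and active.
No repressor is bound and OrvQ and RudS are active, so *torC* is transcribed.
→ *torC* is ON in B.

B only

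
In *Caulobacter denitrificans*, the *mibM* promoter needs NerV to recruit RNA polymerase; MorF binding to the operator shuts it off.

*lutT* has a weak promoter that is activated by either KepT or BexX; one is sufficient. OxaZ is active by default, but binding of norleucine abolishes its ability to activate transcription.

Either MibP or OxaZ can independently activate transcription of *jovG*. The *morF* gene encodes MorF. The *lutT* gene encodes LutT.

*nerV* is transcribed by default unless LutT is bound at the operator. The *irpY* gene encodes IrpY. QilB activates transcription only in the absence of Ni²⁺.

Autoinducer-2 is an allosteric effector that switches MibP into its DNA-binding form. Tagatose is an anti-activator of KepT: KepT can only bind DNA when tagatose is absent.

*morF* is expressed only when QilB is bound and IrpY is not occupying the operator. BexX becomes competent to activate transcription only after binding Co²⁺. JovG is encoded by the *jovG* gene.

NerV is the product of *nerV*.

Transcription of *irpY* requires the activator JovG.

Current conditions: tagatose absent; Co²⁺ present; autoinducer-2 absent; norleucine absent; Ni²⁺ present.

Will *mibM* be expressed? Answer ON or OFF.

Autoinducer-2 is absent, so MibP is inactive.
Norleucine is absent, so OxaZ is active.
Activator OxaZ is present, so *jovG* is transcribed.
So JovG is produced and active.
No repressor is bound and JovG is active, so *irpY* is transcribed.
So IrpY is produced and active.
Ni²⁺ is present, so QilB is inactive.
With repressor IrpY bound, *morF* is not transcribed.
So MorF is not produced.
Tagatose is absent, so KepT is active.
Co²⁺ is present, so BexX is active.
Activator KepT is present, so *lutT* is transcribed.
So LutT is produced and active.
With repressor LutT bound, *nerV* is not transcribed.
So NerV is not produced.
Required activator NerV is absent, so *mibM* is not transcribed.

OFF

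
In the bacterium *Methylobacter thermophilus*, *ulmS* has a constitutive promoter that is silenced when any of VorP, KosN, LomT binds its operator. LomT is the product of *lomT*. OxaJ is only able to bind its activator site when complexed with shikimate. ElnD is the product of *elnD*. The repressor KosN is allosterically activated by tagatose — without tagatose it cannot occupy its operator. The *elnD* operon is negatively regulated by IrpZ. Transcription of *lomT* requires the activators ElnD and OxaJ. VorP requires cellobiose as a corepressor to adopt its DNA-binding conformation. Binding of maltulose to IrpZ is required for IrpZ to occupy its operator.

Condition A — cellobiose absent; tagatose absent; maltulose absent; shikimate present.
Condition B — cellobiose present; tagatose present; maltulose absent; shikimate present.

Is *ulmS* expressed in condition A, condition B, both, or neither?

neither

Condition A:
Cellobiose is absent, so VorP is inactive.
Tagatose is absent, so KosN is inactive.
Maltulose is absent, so IrpZ is inactive.
With no repressor bound, *elnD* is transcribed.
So ElnD is produced and active.
Shikimate is present, so OxaJ is active.
No repressor is bound and ElnD and OxaJ are active, so *lomT* is transcribed.
So LomT is produced and active.
With repressor LomT bound, *ulmS* is not transcribed.
→ *ulmS* is OFF in A.
Condition B:
Cellobiose is present, so VorP is active.
Tagatose is present, so KosN is active.
Maltulose is absent, so IrpZ is inactive.
With no repressor bound, *elnD* is transcribed.
So ElnD is produced and active.
Shikimate is present, so OxaJ is active.
No repressor is bound and ElnD and OxaJ are active, so *lomT* is transcribed.
So LomT is produced and active.
With repressor VorP bound, *ulmS* is not transcribed.
→ *ulmS* is OFF in B.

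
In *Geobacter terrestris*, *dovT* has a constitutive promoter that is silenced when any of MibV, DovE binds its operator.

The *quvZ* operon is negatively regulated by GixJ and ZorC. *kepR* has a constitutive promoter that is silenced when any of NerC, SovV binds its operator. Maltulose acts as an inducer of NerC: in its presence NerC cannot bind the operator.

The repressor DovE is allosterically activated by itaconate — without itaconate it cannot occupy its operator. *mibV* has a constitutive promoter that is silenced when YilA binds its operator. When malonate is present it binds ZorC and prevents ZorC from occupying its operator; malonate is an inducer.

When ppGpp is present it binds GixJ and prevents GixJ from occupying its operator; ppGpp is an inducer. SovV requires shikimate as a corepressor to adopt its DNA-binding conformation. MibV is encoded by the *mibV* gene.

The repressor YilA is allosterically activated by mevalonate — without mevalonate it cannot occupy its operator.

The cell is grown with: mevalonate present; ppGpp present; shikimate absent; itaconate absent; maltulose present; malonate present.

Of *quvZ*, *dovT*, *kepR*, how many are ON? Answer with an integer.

3

ppGpp is present, so GixJ is inactive.
Malonate is present, so ZorC is inactive.
With no repressor bound, *quvZ* is transcribed.
→ *quvZ* is ON.
Mevalonate is present, so YilA is active.
With repressor YilA bound, *mibV* is not transcribed.
So MibV is not produced.
Itaconate is absent, so DovE is inactive.
With no repressor bound, *dovT* is transcribed.
→ *dovT* is ON.
Maltulose is present, so NerC is inactive.
Shikimate is absent, so SovV is inactive.
With no repressor bound, *kepR* is transcribed.
→ *kepR* is ON.
3 of the 3 genes are transcribed.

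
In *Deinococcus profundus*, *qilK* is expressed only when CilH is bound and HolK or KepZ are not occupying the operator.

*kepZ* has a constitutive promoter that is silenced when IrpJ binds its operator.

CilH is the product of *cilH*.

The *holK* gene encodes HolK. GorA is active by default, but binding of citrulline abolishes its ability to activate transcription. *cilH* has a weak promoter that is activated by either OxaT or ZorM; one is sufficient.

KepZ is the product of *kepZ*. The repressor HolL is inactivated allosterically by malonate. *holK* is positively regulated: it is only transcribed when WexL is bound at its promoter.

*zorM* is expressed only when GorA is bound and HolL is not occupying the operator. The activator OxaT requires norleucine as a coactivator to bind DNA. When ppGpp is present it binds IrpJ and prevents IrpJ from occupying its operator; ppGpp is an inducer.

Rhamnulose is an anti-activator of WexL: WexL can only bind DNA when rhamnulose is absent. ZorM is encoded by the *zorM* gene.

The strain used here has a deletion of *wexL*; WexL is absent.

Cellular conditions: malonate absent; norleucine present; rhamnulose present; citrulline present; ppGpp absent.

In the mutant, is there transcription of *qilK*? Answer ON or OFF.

ON

WexL is non-functional in this strain, so it has no effect.
Required activator WexL is absent, so *holK* is not transcribed.
So HolK is not produced.
ppGpp is absent, so IrpJ is active.
With repressor IrpJ bound, *kepZ* is not transcribed.
So KepZ is not produced.
Norleucine is present, so OxaT is active.
Citrulline is present, so GorA is inactive.
Malonate is absent, so HolL is active.
With repressor HolL bound, *zorM* is not transcribed.
So ZorM is not produced.
Activator OxaT is present, so *cilH* is transcribed.
So CilH is produced and active.
No repressor is bound and CilH is active, so *qilK* is transcribed.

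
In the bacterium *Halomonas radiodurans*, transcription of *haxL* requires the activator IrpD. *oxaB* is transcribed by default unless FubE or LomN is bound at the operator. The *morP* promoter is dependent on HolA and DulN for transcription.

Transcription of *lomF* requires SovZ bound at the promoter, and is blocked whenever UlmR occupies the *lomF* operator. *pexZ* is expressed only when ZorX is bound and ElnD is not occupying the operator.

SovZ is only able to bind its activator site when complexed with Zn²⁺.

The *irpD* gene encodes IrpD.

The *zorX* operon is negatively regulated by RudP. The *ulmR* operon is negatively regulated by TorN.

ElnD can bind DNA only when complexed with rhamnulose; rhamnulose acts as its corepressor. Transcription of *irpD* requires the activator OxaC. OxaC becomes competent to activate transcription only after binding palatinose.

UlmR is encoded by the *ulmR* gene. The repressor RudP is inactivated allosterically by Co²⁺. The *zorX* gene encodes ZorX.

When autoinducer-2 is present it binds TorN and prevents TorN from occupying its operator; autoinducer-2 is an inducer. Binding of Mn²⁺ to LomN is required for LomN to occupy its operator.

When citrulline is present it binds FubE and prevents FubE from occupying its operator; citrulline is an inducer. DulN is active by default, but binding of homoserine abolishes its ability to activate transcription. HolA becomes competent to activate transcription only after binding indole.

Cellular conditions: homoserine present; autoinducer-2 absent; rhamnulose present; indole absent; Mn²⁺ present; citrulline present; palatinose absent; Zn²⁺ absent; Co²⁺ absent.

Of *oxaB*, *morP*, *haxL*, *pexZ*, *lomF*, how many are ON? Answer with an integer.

0

Citrulline is present, so FubE is inactive.
Mn²⁺ is present, so LomN is active.
With repressor LomN bound, *oxaB* is not transcribed.
→ *oxaB* is OFF.
Indole is absent, so HolA is inactive.
Homoserine is present, so DulN is inactive.
Required activator HolA is absent, so *morP* is not transcribed.
→ *morP* is OFF.
Palatinose is absent, so OxaC is inactive.
Required activator OxaC is absent, so *irpD* is not transcribed.
So IrpD is not produced.
Required activator IrpD is absent, so *haxL* is not transcribed.
→ *haxL* is OFF.
Co²⁺ is absent, so RudP is active.
With repressor RudP bound, *zorX* is not transcribed.
So ZorX is not produced.
Rhamnulose is present, so ElnD is active.
With repressor ElnD bound, *pexZ* is not transcribed.
→ *pexZ* is OFF.
Zn²⁺ is absent, so SovZ is inactive.
Autoinducer-2 is absent, so TorN is active.
With repressor TorN bound, *ulmR* is not transcribed.
So UlmR is not produced.
Required activator SovZ is absent, so *lomF* is not transcribed.
→ *lomF* is OFF.
0 of the 5 genes are transcribed.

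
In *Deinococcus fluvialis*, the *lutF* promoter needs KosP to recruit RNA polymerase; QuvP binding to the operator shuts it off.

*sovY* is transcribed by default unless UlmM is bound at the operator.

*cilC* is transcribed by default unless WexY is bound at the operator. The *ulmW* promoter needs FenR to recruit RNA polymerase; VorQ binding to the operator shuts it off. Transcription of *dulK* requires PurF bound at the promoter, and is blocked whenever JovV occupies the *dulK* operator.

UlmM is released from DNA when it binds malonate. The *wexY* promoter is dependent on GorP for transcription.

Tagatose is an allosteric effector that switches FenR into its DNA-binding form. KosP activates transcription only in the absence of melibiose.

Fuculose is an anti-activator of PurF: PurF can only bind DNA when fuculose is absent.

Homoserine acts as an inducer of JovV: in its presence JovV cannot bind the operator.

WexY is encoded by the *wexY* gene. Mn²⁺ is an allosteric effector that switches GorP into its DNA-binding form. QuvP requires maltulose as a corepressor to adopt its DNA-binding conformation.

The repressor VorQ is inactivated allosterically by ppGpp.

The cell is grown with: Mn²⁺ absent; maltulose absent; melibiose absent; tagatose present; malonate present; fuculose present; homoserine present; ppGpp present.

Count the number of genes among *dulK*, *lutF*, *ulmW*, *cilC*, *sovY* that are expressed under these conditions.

4

Homoserine is present, so JovV is inactive.
Fuculose is present, so PurF is inactive.
Required activator PurF is absent, so *dulK* is not transcribed.
→ *dulK* is OFF.
Maltulose is absent, so QuvP is inactive.
Melibiose is absent, so KosP is active.
No repressor is bound and KosP is active, so *lutF* is transcribed.
→ *lutF* is ON.
ppGpp is present, so VorQ is inactive.
Tagatose is present, so FenR is active.
No repressor is bound and FenR is active, so *ulmW* is transcribed.
→ *ulmW* is ON.
Mn²⁺ is absent, so GorP is inactive.
Required activator GorP is absent, so *wexY* is not transcribed.
So WexY is not produced.
With no repressor bound, *cilC* is transcribed.
→ *cilC* is ON.
Malonate is present, so UlmM is inactive.
With no repressor bound, *sovY* is transcribed.
→ *sovY* is ON.
4 of the 5 genes are transcribed.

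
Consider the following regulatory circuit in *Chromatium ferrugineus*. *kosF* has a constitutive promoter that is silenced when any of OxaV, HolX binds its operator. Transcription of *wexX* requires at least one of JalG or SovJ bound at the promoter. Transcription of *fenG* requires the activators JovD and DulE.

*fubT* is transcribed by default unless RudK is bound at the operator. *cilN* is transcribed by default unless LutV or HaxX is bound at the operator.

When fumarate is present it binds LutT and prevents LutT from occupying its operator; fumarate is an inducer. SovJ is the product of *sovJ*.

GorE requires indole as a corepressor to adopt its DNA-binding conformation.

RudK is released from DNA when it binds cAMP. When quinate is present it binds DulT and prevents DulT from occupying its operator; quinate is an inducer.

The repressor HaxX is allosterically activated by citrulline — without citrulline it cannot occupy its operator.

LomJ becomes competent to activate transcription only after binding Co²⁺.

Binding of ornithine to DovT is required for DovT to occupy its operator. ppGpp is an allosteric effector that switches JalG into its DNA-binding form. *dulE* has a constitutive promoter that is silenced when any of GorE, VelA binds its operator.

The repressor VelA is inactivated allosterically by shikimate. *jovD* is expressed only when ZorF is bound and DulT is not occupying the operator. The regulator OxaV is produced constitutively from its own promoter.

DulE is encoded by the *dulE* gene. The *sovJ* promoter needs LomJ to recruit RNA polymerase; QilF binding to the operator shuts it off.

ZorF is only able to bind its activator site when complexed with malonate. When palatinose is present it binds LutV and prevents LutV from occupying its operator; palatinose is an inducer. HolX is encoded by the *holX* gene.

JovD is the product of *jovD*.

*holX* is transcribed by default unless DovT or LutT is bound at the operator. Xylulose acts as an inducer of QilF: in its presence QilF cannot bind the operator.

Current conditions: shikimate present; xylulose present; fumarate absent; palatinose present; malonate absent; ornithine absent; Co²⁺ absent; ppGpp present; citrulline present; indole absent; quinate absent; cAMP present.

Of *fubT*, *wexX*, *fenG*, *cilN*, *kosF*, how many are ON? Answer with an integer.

2

cAMP is present, so RudK is inactive.
With no repressor bound, *fubT* is transcribed.
→ *fubT* is ON.
ppGpp is present, so JalG is active.
Co²⁺ is absent, so LomJ is inactive.
Xylulose is present, so QilF is inactive.
Required activator LomJ is absent, so *sovJ* is not transcribed.
So SovJ is not produced.
Activator JalG is present, so *wexX* is transcribed.
→ *wexX* is ON.
Malonate is absent, so ZorF is inactive.
Quinate is absent, so DulT is active.
With repressor DulT bound, *jovD* is not transcribed.
So JovD is not produced.
Indole is absent, so GorE is inactive.
Shikimate is present, so VelA is inactive.
With no repressor bound, *dulE* is transcribed.
So DulE is produced and active.
Required activator JovD is absent, so *fenG* is not transcribed.
→ *fenG* is OFF.
Palatinose is present, so LutV is inactive.
Citrulline is present, so HaxX is active.
With repressor HaxX bound, *cilN* is not transcribed.
→ *cilN* is OFF.
OxaV is produced constitutively and is active.
Ornithine is absent, so DovT is inactive.
Fumarate is absent, so LutT is active.
With repressor LutT bound, *holX* is not transcribed.
So HolX is not produced.
With repressor OxaV bound, *kosF* is not transcribed.
→ *kosF* is OFF.
2 of the 5 genes are transcribed.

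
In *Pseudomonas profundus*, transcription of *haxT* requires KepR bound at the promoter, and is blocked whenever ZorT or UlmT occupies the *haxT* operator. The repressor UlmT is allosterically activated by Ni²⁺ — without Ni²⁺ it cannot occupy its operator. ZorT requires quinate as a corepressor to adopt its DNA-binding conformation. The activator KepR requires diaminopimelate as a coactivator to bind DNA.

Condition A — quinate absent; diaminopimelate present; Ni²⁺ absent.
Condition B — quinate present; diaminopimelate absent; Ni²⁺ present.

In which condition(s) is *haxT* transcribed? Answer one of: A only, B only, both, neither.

A only

Condition A:
Quinate is absent, so ZorT is inactive.
Diaminopimelate is present, so KepR is active.
Ni²⁺ is absent, so UlmT is inactive.
No repressor is bound and KepR is active, so *haxT* is transcribed.
→ *haxT* is ON in A.
Condition B:
Quinate is present, so ZorT is active.
Diaminopimelate is absent, so KepR is inactive.
Ni²⁺ is present, so UlmT is active.
With repressor ZorT bound, *haxT* is not transcribed.
→ *haxT* is OFF in B.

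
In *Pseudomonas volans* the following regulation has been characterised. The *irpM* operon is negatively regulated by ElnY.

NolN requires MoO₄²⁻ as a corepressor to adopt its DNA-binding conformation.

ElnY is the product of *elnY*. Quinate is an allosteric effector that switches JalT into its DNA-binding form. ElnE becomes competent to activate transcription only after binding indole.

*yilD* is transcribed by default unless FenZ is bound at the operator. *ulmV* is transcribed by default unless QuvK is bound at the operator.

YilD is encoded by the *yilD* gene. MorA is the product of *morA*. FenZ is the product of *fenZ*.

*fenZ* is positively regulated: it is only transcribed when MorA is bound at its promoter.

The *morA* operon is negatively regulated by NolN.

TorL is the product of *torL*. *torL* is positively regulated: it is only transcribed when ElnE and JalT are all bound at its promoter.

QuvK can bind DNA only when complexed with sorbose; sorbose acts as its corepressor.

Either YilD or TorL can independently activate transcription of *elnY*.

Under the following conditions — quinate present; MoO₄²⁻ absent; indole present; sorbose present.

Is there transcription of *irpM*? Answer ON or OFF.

OFF

MoO₄²⁻ is absent, so NolN is inactive.
With no repressor bound, *morA* is transcribed.
So MorA is produced and active.
No repressor is bound and MorA is active, so *fenZ* is transcribed.
So FenZ is produced and active.
With repressor FenZ bound, *yilD* is not transcribed.
So YilD is not produced.
Indole is present, so ElnE is active.
Quinate is present, so JalT is active.
No repressor is bound and ElnE and JalT are active, so *torL* is transcribed.
So TorL is produced and active.
Activator TorL is present, so *elnY* is transcribed.
So ElnY is produced and active.
With repressor ElnY bound, *irpM* is not transcribed.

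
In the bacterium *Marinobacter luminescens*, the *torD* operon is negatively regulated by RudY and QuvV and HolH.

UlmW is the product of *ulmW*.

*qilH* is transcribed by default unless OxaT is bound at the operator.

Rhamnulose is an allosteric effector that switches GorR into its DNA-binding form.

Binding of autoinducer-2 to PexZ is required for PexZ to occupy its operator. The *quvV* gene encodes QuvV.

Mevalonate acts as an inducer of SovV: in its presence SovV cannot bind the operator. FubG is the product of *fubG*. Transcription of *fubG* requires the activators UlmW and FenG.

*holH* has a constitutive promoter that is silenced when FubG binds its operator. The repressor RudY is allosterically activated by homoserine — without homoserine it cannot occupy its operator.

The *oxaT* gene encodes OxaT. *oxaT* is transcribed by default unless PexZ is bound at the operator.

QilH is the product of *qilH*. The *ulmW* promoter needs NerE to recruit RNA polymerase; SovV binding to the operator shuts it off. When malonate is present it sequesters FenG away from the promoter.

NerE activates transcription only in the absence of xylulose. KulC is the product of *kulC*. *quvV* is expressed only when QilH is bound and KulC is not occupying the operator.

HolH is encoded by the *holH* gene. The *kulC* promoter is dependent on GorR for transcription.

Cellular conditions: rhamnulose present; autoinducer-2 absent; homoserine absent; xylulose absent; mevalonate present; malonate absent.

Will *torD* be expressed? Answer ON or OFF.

ON

Homoserine is absent, so RudY is inactive.
Rhamnulose is present, so GorR is active.
No repressor is bound and GorR is active, so *kulC* is transcribed.
So KulC is produced and active.
Autoinducer-2 is absent, so PexZ is inactive.
With no repressor bound, *oxaT* is transcribed.
So OxaT is produced and active.
With repressor OxaT bound, *qilH* is not transcribed.
So QilH is not produced.
With repressor KulC bound, *quvV* is not transcribed.
So QuvV is not produced.
Xylulose is absent, so NerE is active.
Mevalonate is present, so SovV is inactive.
No repressor is bound and NerE is active, so *ulmW* is transcribed.
So UlmW is produced and active.
Malonate is absent, so FenG is active.
No repressor is bound and UlmW and FenG are active, so *fubG* is transcribed.
So FubG is produced and active.
With repressor FubG bound, *holH* is not transcribed.
So HolH is not produced.
With no repressor bound, *torD* is transcribed.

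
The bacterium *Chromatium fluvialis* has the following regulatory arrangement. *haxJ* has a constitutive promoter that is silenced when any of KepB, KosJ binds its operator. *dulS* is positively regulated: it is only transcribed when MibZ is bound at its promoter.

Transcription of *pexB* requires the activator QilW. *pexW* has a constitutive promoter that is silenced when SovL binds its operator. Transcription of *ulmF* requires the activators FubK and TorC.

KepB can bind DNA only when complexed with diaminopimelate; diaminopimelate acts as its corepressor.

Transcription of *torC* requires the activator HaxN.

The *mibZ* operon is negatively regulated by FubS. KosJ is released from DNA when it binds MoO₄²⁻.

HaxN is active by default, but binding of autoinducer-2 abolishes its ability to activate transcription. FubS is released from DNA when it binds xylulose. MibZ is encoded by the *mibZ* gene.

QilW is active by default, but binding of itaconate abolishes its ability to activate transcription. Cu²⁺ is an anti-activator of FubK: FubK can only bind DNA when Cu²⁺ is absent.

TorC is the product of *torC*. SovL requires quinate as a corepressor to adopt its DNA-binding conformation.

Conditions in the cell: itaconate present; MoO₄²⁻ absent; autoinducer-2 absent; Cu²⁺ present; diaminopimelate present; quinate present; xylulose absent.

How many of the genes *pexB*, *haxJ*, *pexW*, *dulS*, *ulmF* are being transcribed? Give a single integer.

0

Itaconate is present, so QilW is inactive.
Required activator QilW is absent, so *pexB* is not transcribed.
→ *pexB* is OFF.
Diaminopimelate is present, so KepB is active.
MoO₄²⁻ is absent, so KosJ is active.
With repressor KepB bound, *haxJ* is not transcribed.
→ *haxJ* is OFF.
Quinate is present, so SovL is active.
With repressor SovL bound, *pexW* is not transcribed.
→ *pexW* is OFF.
Xylulose is absent, so FubS is active.
With repressor FubS bound, *mibZ* is not transcribed.
So MibZ is not produced.
Required activator MibZ is absent, so *dulS* is not transcribed.
→ *dulS* is OFF.
Cu²⁺ is present, so FubK is inactive.
Autoinducer-2 is absent, so HaxN is active.
No repressor is bound and HaxN is active, so *torC* is transcribed.
So TorC is produced and active.
Required activator FubK is absent, so *ulmF* is not transcribed.
→ *ulmF* is OFF.
0 of the 5 genes are transcribed.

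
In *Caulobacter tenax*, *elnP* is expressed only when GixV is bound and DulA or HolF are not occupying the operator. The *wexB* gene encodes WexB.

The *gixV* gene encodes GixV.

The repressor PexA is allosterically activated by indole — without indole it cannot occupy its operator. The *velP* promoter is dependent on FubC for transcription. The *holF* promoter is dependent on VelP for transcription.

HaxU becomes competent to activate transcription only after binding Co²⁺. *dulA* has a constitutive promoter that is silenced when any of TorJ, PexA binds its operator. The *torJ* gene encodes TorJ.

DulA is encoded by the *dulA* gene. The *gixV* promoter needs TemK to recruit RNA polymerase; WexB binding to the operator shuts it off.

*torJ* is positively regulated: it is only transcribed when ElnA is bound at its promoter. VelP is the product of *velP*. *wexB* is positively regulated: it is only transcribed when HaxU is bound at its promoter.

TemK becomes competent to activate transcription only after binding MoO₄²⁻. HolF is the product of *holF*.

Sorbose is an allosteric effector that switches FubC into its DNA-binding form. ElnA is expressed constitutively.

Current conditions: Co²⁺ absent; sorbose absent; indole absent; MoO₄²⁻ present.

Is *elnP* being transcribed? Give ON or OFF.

MoO₄²⁻ is present, so TemK is active.
Co²⁺ is absent, so HaxU is inactive.
Required activator HaxU is absent, so *wexB* is not transcribed.
So WexB is not produced.
No repressor is bound and TemK is active, so *gixV* is transcribed.
So GixV is produced and active.
ElnA is produced constitutively and is active.
No repressor is bound and ElnA is active, so *torJ* is transcribed.
So TorJ is produced and active.
Indole is absent, so PexA is inactive.
With repressor TorJ bound, *dulA* is not transcribed.
So DulA is not produced.
Sorbose is absent, so FubC is inactive.
Required activator FubC is absent, so *velP* is not transcribed.
So VelP is not produced.
Required activator VelP is absent, so *holF* is not transcribed.
So HolF is not produced.
No repressor is bound and GixV is active, so *elnP* is transcribed.

ON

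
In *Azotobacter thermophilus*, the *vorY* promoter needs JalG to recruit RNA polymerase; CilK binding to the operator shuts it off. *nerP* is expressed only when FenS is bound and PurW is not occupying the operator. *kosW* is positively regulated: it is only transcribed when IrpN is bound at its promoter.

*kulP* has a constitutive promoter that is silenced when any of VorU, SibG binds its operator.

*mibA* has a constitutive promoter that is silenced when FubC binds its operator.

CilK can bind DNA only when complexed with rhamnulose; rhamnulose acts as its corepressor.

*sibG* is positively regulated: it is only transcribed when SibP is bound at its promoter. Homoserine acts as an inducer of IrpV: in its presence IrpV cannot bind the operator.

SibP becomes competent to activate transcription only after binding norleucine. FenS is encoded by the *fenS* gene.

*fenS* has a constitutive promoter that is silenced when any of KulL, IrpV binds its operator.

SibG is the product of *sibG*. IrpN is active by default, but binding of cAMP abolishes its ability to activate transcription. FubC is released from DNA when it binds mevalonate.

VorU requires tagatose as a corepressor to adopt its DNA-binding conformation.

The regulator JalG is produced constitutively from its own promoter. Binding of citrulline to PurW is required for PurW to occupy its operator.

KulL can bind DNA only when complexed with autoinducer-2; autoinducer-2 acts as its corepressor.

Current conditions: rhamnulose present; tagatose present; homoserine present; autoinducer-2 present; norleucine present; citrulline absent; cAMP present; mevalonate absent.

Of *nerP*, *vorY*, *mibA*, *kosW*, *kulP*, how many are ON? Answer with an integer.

0

Citrulline is absent, so PurW is inactive.
Autoinducer-2 is present, so KulL is active.
Homoserine is present, so IrpV is inactive.
With repressor KulL bound, *fenS* is not transcribed.
So FenS is not produced.
Required activator FenS is absent, so *nerP* is not transcribed.
→ *nerP* is OFF.
Rhamnulose is present, so CilK is active.
JalG is produced constitutively and is active.
With repressor CilK bound, *vorY* is not transcribed.
→ *vorY* is OFF.
Mevalonate is absent, so FubC is active.
With repressor FubC bound, *mibA* is not transcribed.
→ *mibA* is OFF.
cAMP is present, so IrpN is inactive.
Required activator IrpN is absent, so *kosW* is not transcribed.
→ *kosW* is OFF.
Tagatose is present, so VorU is active.
Norleucine is present, so SibP is active.
No repressor is bound and SibP is active, so *sibG* is transcribed.
So SibG is produced and active.
With repressor VorU bound, *kulP* is not transcribed.
→ *kulP* is OFF.
0 of the 5 genes are transcribed.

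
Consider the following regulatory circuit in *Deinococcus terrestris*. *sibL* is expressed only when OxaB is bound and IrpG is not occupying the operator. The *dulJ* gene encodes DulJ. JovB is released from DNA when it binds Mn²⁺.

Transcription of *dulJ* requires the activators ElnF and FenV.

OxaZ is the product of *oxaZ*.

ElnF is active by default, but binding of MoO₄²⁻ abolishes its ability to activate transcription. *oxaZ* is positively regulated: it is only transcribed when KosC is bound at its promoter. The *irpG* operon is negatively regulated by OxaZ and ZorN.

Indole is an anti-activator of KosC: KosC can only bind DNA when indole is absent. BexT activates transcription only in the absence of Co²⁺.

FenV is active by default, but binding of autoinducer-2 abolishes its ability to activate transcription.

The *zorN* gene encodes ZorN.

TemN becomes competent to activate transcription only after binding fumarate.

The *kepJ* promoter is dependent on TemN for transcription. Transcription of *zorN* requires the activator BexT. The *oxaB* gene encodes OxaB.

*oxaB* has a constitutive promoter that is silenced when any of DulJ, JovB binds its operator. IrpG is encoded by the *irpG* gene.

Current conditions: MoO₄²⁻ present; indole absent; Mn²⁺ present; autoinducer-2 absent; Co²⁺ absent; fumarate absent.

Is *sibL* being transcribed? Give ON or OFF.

Indole is absent, so KosC is active.
No repressor is bound and KosC is active, so *oxaZ* is transcribed.
So OxaZ is produced and active.
Co²⁺ is absent, so BexT is active.
No repressor is bound and BexT is active, so *zorN* is transcribed.
So ZorN is produced and active.
With repressor OxaZ bound, *irpG* is not transcribed.
So IrpG is not produced.
MoO₄²⁻ is present, so ElnF is inactive.
Autoinducer-2 is absent, so FenV is active.
Required activator ElnF is absent, so *dulJ* is not transcribed.
So DulJ is not produced.
Mn²⁺ is present, so JovB is inactive.
With no repressor bound, *oxaB* is transcribed.
So OxaB is produced and active.
No repressor is bound and OxaB is active, so *sibL* is transcribed.

ON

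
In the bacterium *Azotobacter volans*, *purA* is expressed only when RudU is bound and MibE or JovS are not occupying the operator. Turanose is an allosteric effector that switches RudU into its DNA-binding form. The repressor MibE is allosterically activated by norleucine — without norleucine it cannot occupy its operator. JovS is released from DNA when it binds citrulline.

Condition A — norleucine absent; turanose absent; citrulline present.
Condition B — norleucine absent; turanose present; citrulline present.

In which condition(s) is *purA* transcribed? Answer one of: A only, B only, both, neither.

B only

Condition A:
Norleucine is absent, so MibE is inactive.
Turanose is absent, so RudU is inactive.
Citrulline is present, so JovS is inactive.
Required activator RudU is absent, so *purA* is not transcribed.
→ *purA* is OFF in A.
Condition B:
Norleucine is absent, so MibE is inactive.
Turanose is present, so RudU is active.
Citrulline is present, so JovS is inactive.
No repressor is bound and RudU is active, so *purA* is transcribed.
→ *purA* is ON in B.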